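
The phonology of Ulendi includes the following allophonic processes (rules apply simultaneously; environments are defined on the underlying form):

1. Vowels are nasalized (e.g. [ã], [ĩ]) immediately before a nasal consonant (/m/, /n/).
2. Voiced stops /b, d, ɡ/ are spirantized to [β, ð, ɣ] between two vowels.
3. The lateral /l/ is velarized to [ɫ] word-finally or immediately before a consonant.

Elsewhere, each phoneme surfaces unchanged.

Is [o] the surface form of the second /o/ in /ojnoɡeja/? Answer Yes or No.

Yes

/o/ (between /n/ and /ɡ/): rule 1 targets it, but not before a nasal consonant → unchanged [o].
The actual realization is [o], which matches [o].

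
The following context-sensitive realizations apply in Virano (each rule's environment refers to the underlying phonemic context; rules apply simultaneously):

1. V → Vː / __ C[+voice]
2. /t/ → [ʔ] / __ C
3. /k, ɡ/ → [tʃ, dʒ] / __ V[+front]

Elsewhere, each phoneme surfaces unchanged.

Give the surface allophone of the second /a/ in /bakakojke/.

/a/ (between /k/ and /k/) fails the environment for rule 1, so it stays [a].

[a]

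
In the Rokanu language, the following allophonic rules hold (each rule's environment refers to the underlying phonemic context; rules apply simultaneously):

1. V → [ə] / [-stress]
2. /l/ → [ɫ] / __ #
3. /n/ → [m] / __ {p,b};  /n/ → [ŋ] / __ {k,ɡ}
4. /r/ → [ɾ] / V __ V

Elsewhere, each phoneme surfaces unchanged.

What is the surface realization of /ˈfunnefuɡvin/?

[ˈfunnəfəɡvən]

/f/ stays [f].
/u/ (between /f/ and /n/) fails the environment for rule 1, so it stays [u].
/n/ (between /u/ and /n/) is in the target of rule 3 but the environment (before a labial or velar stop) is not met → [n].
/n/ (between /n/ and /e/) is in the target of rule 3 but the environment (before a labial or velar stop) is not met → [n].
/e/ (between /n/ and /f/) occurs in an unstressed syllable → [ə] by rule 1.
/f/ (between /e/ and /u/) is unaffected → [f].
/u/ (between /f/ and /ɡ/): in an unstressed syllable, so rule 1 applies → [ə].
/ɡ/ — not in any rule's target class → [ɡ].
/v/ (between /ɡ/ and /i/) is unaffected → [v].
/i/ (between /v/ and /n/) occurs in an unstressed syllable → [ə] by rule 1.
/n/ — word-final; rule 3 does not apply here → [n].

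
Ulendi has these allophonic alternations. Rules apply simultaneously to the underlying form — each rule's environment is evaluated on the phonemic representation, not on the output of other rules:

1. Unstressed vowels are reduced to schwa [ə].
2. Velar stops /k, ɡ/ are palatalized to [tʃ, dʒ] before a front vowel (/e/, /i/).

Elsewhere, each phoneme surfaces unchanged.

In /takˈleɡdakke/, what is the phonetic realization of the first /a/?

[ə]

Rule 1 applies to /a/ (between /t/ and /k/: in an unstressed syllable) → [ə].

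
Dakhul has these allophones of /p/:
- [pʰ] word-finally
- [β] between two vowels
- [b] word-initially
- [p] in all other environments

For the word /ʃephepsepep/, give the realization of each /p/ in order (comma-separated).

Occurrence 1 (position 3): no conditioning environment matches → elsewhere allophone [p].
Occurrence 2 (position 6): no conditioning environment matches → elsewhere allophone [p].
Occurrence 3 (position 9): between two vowels → [β].
Occurrence 4 (position 11): word-finally → [pʰ].

[p], [p], [β], [pʰ]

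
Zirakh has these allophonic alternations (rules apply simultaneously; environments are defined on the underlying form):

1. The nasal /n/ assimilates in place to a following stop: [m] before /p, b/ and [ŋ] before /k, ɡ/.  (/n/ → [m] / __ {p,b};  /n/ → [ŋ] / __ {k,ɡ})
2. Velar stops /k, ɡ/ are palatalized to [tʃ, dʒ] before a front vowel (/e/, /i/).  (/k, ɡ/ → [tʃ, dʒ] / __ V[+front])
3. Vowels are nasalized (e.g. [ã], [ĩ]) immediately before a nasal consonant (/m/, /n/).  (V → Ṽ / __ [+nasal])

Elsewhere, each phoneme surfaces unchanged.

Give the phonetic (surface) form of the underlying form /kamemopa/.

[kãmẽmopa]

/k/ (word-initial) is in the target of rule 2 but the environment (before a front vowel) is not met → [k].
/a/ (between /k/ and /m/) occurs before a nasal consonant → [ã] by rule 3.
/m/ — not in any rule's target class → [m].
/e/ meets the environment for rule 3 (before a nasal consonant) → [ẽ].
/m/ (between /e/ and /o/): no rule targets it → [m].
/o/ (between /m/ and /p/) is in the target of rule 3 but the environment (before a nasal consonant) is not met → [o].
/p/ (between /o/ and /a/) is unaffected → [p].
/a/ (word-final) is in the target of rule 3 but the environment (before a nasal consonant) is not met → [a].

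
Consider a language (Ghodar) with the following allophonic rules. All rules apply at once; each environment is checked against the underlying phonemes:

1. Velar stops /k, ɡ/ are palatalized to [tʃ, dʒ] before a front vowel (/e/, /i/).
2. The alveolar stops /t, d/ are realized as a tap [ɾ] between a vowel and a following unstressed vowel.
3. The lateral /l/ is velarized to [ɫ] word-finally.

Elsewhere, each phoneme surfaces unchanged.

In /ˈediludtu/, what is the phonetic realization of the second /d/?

/d/ (between /u/ and /t/) fails the environment for rule 2, so it stays [d].

[d]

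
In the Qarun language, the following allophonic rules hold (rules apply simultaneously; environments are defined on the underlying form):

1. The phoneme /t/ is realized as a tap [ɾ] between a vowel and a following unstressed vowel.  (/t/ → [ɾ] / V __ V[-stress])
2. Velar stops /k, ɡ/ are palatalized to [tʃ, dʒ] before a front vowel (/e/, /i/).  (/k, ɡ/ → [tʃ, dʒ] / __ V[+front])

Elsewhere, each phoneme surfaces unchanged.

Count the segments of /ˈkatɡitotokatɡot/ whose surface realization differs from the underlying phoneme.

Segments that undergo a rule: /ɡ/ → [dʒ] (rule 2); /t/ → [ɾ] (rule 1); /t/ → [ɾ] (rule 1).
All other segments surface unchanged.

3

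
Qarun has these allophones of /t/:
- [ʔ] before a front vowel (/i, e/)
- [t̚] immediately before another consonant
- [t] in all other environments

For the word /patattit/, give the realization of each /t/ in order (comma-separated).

Occurrence 1 (position 3): no conditioning environment matches → elsewhere allophone [t].
Occurrence 2 (position 5): immediately before another consonant → [t̚].
Occurrence 3 (position 6): before a front vowel (/i, e/) → [ʔ].
Occurrence 4 (position 8): no conditioning environment matches → elsewhere allophone [t].

[t], [t̚], [ʔ], [t]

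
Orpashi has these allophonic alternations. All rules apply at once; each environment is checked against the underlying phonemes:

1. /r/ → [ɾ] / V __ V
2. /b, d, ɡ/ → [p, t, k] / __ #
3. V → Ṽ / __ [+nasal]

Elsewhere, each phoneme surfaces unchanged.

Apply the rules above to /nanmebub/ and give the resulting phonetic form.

[nãnmebup]

/n/ stays [n].
/a/ (between /n/ and /n/): before a nasal consonant, so rule 3 applies → [ã].
/n/ (between /a/ and /m/): no rule targets it → [n].
/m/ — not in any rule's target class → [m].
/e/ (between /m/ and /b/) fails the environment for rule 3, so it stays [e].
/b/ (between /e/ and /u/) fails the environment for rule 2, so it stays [b].
/u/ (between /b/ and /b/) fails the environment for rule 3, so it stays [u].
/b/ — word-final, word-finally — surfaces as [p] (rule 2).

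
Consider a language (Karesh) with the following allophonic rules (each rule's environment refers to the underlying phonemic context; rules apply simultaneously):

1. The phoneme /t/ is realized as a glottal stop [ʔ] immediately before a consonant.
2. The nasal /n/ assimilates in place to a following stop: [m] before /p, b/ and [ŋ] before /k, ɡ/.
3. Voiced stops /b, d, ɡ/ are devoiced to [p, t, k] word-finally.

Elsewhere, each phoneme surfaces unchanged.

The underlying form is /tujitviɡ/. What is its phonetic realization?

[tujiʔvik]

/t/ — word-initial; rule 1 does not apply here → [t].
/u/ — not in any rule's target class → [u].
/j/ (between /u/ and /i/): no rule targets it → [j].
/i/ stays [i].
/t/ — between /i/ and /v/, immediately before a consonant — surfaces as [ʔ] (rule 1).
/v/ stays [v].
/i/ (between /v/ and /ɡ/): no rule targets it → [i].
/ɡ/ (word-final) occurs word-finally → [k] by rule 3.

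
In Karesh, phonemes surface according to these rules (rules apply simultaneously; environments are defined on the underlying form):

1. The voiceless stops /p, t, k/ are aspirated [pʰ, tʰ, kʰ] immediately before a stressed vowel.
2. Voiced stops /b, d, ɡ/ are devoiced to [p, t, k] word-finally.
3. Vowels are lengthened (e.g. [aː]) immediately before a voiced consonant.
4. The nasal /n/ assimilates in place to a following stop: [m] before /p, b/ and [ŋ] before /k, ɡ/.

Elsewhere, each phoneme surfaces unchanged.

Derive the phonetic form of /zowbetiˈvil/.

[zoːwbetiːˈviːl]

/z/ (word-initial): no rule targets it → [z].
/o/ (between /z/ and /w/) occurs before a voiced consonant → [oː] by rule 3.
/w/ stays [w].
/b/ (between /w/ and /e/): rule 2 targets it, but not word-finally → unchanged [b].
/e/ (between /b/ and /t/) is in the target of rule 3 but the environment (before a voiced consonant) is not met → [e].
/t/ (between /e/ and /i/): rule 1 targets it, but not immediately before a stressed vowel → unchanged [t].
/i/ (between /t/ and /v/): before a voiced consonant, so rule 3 applies → [iː].
/v/ (between /i/ and /i/): no rule targets it → [v].
/i/ (between /v/ and /l/) occurs before a voiced consonant → [iː] by rule 3.
/l/ stays [l].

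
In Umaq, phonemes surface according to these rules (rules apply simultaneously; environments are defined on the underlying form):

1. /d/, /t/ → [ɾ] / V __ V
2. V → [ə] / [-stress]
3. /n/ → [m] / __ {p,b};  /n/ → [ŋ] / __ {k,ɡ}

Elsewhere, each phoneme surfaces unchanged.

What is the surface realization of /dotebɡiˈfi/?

/d/ (word-initial) fails the environment for rule 1, so it stays [d].
/o/ meets the environment for rule 2 (in an unstressed syllable) → [ə].
/t/ meets the environment for rule 1 (between two vowels) → [ɾ].
/e/ (between /t/ and /b/): in an unstressed syllable, so rule 2 applies → [ə].
/b/ (between /e/ and /ɡ/) is unaffected → [b].
/ɡ/ (between /b/ and /i/) is unaffected → [ɡ].
Rule 2 applies to /i/ (between /ɡ/ and /f/: in an unstressed syllable) → [ə].
/f/ stays [f].
/i/ — word-final; rule 2 does not apply here → [i].

[dəɾəbɡəˈfi]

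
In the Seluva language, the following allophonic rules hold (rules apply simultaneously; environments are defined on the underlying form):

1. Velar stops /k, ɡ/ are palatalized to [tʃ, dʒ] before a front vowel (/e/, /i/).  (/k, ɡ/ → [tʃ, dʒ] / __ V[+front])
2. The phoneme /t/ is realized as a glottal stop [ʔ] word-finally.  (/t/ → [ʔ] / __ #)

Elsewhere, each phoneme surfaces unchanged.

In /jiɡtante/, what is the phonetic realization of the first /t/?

[t]

/t/ (between /ɡ/ and /a/) fails the environment for rule 2, so it stays [t].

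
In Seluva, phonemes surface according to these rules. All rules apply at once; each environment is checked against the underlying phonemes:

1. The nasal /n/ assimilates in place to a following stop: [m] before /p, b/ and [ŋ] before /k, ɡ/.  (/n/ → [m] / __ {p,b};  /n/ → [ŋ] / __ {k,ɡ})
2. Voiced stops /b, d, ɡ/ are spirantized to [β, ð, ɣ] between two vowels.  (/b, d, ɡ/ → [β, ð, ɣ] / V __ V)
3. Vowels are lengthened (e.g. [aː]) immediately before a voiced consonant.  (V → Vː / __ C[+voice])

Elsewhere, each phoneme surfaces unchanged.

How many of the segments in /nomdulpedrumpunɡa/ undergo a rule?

6

Segments that undergo a rule: /o/ → [oː] (rule 3); /u/ → [uː] (rule 3); /e/ → [eː] (rule 3); /u/ → [uː] (rule 3); /u/ → [uː] (rule 3); /n/ → [ŋ] (rule 1).
All other segments surface unchanged.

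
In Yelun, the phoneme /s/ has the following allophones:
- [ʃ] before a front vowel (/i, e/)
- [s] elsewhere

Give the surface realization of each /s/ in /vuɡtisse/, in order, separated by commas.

[s], [ʃ]

Occurrence 1 (position 6): no conditioning environment matches → elsewhere allophone [s].
Occurrence 2 (position 7): before a front vowel (/i, e/) → [ʃ].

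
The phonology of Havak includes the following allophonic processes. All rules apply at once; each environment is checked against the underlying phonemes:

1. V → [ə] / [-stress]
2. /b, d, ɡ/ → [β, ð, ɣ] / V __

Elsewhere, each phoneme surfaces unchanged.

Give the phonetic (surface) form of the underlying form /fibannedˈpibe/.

[fəβənnəðˈpiβə]

Rule 1 applies to /i/ (between /f/ and /b/: in an unstressed syllable) → [ə].
/b/ — between /i/ and /a/, immediately after a vowel — surfaces as [β] (rule 2).
/a/ (between /b/ and /n/) occurs in an unstressed syllable → [ə] by rule 1.
/e/ (between /n/ and /d/) occurs in an unstressed syllable → [ə] by rule 1.
Rule 2 applies to /d/ (between /e/ and /p/: immediately after a vowel) → [ð].
/i/ (between /p/ and /b/): rule 1 targets it, but not in an unstressed syllable → unchanged [i].
/b/ (between /i/ and /e/) occurs immediately after a vowel → [β] by rule 2.
/e/ meets the environment for rule 1 (in an unstressed syllable) → [ə].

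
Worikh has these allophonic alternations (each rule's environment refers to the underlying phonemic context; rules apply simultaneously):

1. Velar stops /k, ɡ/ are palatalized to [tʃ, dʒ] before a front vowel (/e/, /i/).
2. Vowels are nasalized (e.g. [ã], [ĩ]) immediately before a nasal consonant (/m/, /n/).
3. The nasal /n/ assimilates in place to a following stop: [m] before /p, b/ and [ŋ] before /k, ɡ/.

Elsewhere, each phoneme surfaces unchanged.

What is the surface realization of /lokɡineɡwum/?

/l/ (word-initial) is unaffected → [l].
/o/ (between /l/ and /k/) fails the environment for rule 2, so it stays [o].
/k/ (between /o/ and /ɡ/) fails the environment for rule 1, so it stays [k].
/ɡ/ (between /k/ and /i/): before a front vowel, so rule 1 applies → [dʒ].
/i/ — between /ɡ/ and /n/, before a nasal consonant — surfaces as [ĩ] (rule 2).
/n/ (between /i/ and /e/): rule 3 targets it, but not before a labial or velar stop → unchanged [n].
/e/ (between /n/ and /ɡ/) is in the target of rule 2 but the environment (before a nasal consonant) is not met → [e].
/ɡ/ (between /e/ and /w/) fails the environment for rule 1, so it stays [ɡ].
/w/ (between /ɡ/ and /u/): no rule targets it → [w].
/u/ (between /w/ and /m/) occurs before a nasal consonant → [ũ] by rule 2.
/m/ stays [m].

[lokdʒĩneɡwũm]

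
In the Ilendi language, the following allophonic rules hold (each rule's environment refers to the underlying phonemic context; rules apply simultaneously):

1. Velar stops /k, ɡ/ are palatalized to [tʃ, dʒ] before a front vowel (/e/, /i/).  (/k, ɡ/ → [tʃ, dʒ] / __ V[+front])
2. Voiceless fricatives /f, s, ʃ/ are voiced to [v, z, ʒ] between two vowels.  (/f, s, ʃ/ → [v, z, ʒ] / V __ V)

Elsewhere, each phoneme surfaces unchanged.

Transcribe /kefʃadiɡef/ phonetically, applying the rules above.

Rule 1 applies to /k/ (word-initial: before a front vowel) → [tʃ].
/f/ (between /e/ and /ʃ/) fails the environment for rule 2, so it stays [f].
/ʃ/ (between /f/ and /a/): rule 2 targets it, but not between two vowels → unchanged [ʃ].
/ɡ/ (between /i/ and /e/): before a front vowel, so rule 1 applies → [dʒ].
/f/ — word-final; rule 2 does not apply here → [f].

[tʃefʃadidʒef]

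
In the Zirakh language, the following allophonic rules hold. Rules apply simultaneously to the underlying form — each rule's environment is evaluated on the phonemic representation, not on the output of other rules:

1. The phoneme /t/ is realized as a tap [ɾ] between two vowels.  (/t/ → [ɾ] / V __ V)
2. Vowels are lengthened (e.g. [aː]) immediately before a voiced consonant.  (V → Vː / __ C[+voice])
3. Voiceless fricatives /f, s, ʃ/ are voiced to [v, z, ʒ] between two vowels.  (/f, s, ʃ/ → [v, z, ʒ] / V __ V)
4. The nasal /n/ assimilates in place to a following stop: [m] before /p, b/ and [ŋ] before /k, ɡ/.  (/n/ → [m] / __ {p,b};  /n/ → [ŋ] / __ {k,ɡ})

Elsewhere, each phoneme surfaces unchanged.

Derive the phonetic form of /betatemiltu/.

/b/ (word-initial): no rule targets it → [b].
/e/ (between /b/ and /t/) fails the environment for rule 2, so it stays [e].
/t/ (between /e/ and /a/) occurs between two vowels → [ɾ] by rule 1.
/a/ — between /t/ and /t/; rule 2 does not apply here → [a].
/t/ (between /a/ and /e/) occurs between two vowels → [ɾ] by rule 1.
Rule 2 applies to /e/ (between /t/ and /m/: before a voiced consonant) → [eː].
/m/ stays [m].
/i/ (between /m/ and /l/): before a voiced consonant, so rule 2 applies → [iː].
/l/ — not in any rule's target class → [l].
/t/ (between /l/ and /u/): rule 1 targets it, but not between two vowels → unchanged [t].
/u/ (word-final) is in the target of rule 2 but the environment (before a voiced consonant) is not met → [u].

[beɾaɾeːmiːltu]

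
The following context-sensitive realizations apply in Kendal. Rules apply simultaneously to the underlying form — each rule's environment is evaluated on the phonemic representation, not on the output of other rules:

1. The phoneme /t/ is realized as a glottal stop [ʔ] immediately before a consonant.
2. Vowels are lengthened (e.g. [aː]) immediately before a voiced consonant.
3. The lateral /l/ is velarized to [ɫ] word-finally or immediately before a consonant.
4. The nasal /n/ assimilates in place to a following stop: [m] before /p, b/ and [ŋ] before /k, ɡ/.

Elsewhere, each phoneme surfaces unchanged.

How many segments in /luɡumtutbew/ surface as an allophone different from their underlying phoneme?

4

Segments that undergo a rule: /u/ → [uː] (rule 2); /u/ → [uː] (rule 2); /t/ → [ʔ] (rule 1); /e/ → [eː] (rule 2).
All other segments surface unchanged.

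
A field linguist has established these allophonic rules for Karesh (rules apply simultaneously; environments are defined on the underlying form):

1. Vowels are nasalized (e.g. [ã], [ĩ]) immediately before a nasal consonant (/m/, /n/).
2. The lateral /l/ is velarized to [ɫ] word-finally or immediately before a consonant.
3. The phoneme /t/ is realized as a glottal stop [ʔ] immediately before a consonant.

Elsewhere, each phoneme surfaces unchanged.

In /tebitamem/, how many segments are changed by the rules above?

2

Segments that undergo a rule: /a/ → [ã] (rule 1); /e/ → [ẽ] (rule 1).
All other segments surface unchanged.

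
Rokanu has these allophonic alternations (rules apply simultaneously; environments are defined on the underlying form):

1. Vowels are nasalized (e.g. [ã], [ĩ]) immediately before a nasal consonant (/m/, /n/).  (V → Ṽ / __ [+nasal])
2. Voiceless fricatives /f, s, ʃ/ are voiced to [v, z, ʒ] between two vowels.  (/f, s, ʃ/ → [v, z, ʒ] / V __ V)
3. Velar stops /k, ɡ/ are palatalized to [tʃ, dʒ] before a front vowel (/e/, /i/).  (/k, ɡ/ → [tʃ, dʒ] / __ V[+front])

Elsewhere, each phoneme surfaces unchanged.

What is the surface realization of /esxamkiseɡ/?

[esxãmtʃizeɡ]

/e/ (word-initial): rule 1 targets it, but not before a nasal consonant → unchanged [e].
/s/ (between /e/ and /x/): rule 2 targets it, but not between two vowels → unchanged [s].
/a/ (between /x/ and /m/) occurs before a nasal consonant → [ã] by rule 1.
Rule 3 applies to /k/ (between /m/ and /i/: before a front vowel) → [tʃ].
/i/ (between /k/ and /s/) fails the environment for rule 1, so it stays [i].
/s/ meets the environment for rule 2 (between two vowels) → [z].
/e/ — between /s/ and /ɡ/; rule 1 does not apply here → [e].
/ɡ/ (word-final) is in the target of rule 3 but the environment (before a front vowel) is not met → [ɡ].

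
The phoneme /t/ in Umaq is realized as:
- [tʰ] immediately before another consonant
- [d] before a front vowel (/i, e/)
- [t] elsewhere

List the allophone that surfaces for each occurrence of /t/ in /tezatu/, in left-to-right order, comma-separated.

[d], [t]

Occurrence 1 (position 1): before a front vowel (/i, e/) → [d].
Occurrence 2 (position 5): no conditioning environment matches → elsewhere allophone [t].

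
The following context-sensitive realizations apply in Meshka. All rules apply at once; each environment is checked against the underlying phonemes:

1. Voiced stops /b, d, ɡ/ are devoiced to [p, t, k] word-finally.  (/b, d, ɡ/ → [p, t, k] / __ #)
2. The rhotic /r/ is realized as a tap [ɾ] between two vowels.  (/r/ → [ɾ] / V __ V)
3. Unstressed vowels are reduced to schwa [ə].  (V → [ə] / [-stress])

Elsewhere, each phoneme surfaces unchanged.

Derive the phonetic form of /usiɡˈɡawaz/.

[əsəɡˈɡawəz]

/u/ meets the environment for rule 3 (in an unstressed syllable) → [ə].
/i/ meets the environment for rule 3 (in an unstressed syllable) → [ə].
/ɡ/ (between /i/ and /ɡ/) is in the target of rule 1 but the environment (word-finally) is not met → [ɡ].
/ɡ/ — between /ɡ/ and /a/; rule 1 does not apply here → [ɡ].
/a/ (between /ɡ/ and /w/): rule 3 targets it, but not in an unstressed syllable → unchanged [a].
/a/ (between /w/ and /z/): in an unstressed syllable, so rule 3 applies → [ə].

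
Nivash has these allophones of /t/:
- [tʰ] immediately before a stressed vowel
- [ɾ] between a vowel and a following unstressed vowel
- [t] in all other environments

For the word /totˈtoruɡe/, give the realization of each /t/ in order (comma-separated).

[t], [t], [tʰ]

Occurrence 1 (position 1): no conditioning environment matches → elsewhere allophone [t].
Occurrence 2 (position 3): no conditioning environment matches → elsewhere allophone [t].
Occurrence 3 (position 4): immediately before a stressed vowel → [tʰ].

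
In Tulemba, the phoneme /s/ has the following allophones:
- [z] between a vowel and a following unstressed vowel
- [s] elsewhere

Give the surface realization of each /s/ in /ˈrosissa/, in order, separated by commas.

[z], [s], [s]

Occurrence 1 (position 3): between a vowel and a following unstressed vowel → [z].
Occurrence 2 (position 5): no conditioning environment matches → elsewhere allophone [s].
Occurrence 3 (position 6): no conditioning environment matches → elsewhere allophone [s].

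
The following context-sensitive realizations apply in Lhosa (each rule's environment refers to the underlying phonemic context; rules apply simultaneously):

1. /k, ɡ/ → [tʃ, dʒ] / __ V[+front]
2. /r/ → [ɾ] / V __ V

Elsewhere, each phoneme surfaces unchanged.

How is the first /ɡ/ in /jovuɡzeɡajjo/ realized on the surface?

[ɡ]

/ɡ/ — between /u/ and /z/; rule 1 does not apply here → [ɡ].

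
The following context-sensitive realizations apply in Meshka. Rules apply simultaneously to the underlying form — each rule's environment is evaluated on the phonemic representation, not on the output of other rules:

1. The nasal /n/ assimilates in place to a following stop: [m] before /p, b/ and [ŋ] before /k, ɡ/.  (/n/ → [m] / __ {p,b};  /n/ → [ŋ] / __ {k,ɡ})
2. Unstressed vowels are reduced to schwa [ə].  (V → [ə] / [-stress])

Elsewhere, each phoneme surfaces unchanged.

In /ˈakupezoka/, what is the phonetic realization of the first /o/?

[ə]

/o/ — between /z/ and /k/, in an unstressed syllable — surfaces as [ə] (rule 2).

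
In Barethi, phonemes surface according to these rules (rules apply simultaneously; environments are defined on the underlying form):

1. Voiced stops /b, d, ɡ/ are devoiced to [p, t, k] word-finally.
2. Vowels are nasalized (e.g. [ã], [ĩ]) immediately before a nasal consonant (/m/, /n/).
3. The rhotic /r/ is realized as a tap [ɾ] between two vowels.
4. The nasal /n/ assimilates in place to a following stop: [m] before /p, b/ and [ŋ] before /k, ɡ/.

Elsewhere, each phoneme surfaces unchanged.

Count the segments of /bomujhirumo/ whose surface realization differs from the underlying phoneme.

Segments that undergo a rule: /o/ → [õ] (rule 2); /r/ → [ɾ] (rule 3); /u/ → [ũ] (rule 2).
All other segments surface unchanged.

3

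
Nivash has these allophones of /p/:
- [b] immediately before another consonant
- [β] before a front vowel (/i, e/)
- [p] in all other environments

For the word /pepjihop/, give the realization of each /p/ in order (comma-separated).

Occurrence 1 (position 1): before a front vowel (/i, e/) → [β].
Occurrence 2 (position 3): immediately before another consonant → [b].
Occurrence 3 (position 8): no conditioning environment matches → elsewhere allophone [p].

[β], [b], [p]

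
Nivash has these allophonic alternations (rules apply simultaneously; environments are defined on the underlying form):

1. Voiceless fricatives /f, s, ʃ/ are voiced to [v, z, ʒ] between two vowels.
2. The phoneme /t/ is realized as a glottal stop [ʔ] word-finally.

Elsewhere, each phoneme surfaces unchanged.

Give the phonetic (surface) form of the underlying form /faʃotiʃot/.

[faʒotiʒoʔ]

/f/ — word-initial; rule 1 does not apply here → [f].
/a/ stays [a].
/ʃ/ (between /a/ and /o/) occurs between two vowels → [ʒ] by rule 1.
/o/ stays [o].
/t/ (between /o/ and /i/) fails the environment for rule 2, so it stays [t].
/i/ (between /t/ and /ʃ/): no rule targets it → [i].
Rule 1 applies to /ʃ/ (between /i/ and /o/: between two vowels) → [ʒ].
/o/ — not in any rule's target class → [o].
/t/ (word-final) occurs word-finally → [ʔ] by rule 2.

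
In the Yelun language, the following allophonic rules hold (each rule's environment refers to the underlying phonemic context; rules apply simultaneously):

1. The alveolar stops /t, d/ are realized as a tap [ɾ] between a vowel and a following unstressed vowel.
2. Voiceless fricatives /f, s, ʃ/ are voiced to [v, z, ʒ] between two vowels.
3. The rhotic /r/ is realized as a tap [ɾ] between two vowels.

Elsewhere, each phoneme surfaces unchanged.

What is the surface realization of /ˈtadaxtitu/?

[ˈtaɾaxtiɾu]

/t/ (word-initial): rule 1 targets it, but not between a vowel and a following unstressed vowel → unchanged [t].
/a/ — not in any rule's target class → [a].
/d/ — between /a/ and /a/, between a vowel and a following unstressed vowel — surfaces as [ɾ] (rule 1).
/a/ — not in any rule's target class → [a].
/x/ (between /a/ and /t/): no rule targets it → [x].
/t/ (between /x/ and /i/): rule 1 targets it, but not between a vowel and a following unstressed vowel → unchanged [t].
/i/ stays [i].
Rule 1 applies to /t/ (between /i/ and /u/: between a vowel and a following unstressed vowel) → [ɾ].
/u/ stays [u].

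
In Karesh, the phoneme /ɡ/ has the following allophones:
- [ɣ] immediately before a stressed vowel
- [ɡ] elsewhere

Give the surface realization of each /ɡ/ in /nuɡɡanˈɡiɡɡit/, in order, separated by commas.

[ɡ], [ɡ], [ɣ], [ɡ], [ɡ]

Occurrence 1 (position 3): no conditioning environment matches → elsewhere allophone [ɡ].
Occurrence 2 (position 4): no conditioning environment matches → elsewhere allophone [ɡ].
Occurrence 3 (position 7): immediately before a stressed vowel → [ɣ].
Occurrence 4 (position 9): no conditioning environment matches → elsewhere allophone [ɡ].
Occurrence 5 (position 10): no conditioning environment matches → elsewhere allophone [ɡ].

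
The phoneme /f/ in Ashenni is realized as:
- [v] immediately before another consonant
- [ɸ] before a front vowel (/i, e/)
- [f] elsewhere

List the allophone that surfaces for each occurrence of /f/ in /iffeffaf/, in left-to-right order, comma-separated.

[v], [ɸ], [v], [f], [f]

Occurrence 1 (position 2): immediately before another consonant → [v].
Occurrence 2 (position 3): before a front vowel (/i, e/) → [ɸ].
Occurrence 3 (position 5): immediately before another consonant → [v].
Occurrence 4 (position 6): no conditioning environment matches → elsewhere allophone [f].
Occurrence 5 (position 8): no conditioning environment matches → elsewhere allophone [f].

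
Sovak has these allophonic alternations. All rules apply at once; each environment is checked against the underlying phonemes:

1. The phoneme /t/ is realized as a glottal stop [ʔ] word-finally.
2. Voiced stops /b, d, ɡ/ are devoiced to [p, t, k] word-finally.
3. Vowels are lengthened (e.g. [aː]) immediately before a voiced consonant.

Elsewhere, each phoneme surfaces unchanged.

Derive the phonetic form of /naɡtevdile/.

[naːɡteːvdiːle]

/n/ — not in any rule's target class → [n].
Rule 3 applies to /a/ (between /n/ and /ɡ/: before a voiced consonant) → [aː].
/ɡ/ (between /a/ and /t/) is in the target of rule 2 but the environment (word-finally) is not met → [ɡ].
/t/ (between /ɡ/ and /e/) is in the target of rule 1 but the environment (word-finally) is not met → [t].
/e/ — between /t/ and /v/, before a voiced consonant — surfaces as [eː] (rule 3).
/v/ (between /e/ and /d/) is unaffected → [v].
/d/ (between /v/ and /i/) fails the environment for rule 2, so it stays [d].
Rule 3 applies to /i/ (between /d/ and /l/: before a voiced consonant) → [iː].
/l/ (between /i/ and /e/) is unaffected → [l].
/e/ (word-final): rule 3 targets it, but not before a voiced consonant → unchanged [e].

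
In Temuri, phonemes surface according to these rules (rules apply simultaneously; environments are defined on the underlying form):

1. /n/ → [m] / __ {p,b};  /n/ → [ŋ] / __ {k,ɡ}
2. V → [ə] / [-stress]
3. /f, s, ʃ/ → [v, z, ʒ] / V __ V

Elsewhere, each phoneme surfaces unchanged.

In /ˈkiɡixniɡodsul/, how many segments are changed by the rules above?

4

Segments that undergo a rule: /i/ → [ə] (rule 2); /i/ → [ə] (rule 2); /o/ → [ə] (rule 2); /u/ → [ə] (rule 2).
All other segments surface unchanged.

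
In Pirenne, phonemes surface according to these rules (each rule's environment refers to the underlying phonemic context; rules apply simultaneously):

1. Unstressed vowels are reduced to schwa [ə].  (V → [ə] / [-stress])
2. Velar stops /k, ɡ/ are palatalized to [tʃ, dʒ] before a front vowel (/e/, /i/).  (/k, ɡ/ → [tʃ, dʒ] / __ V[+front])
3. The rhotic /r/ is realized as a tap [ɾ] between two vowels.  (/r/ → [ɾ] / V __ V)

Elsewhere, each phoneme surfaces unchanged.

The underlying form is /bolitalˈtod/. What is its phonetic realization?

/b/ — not in any rule's target class → [b].
/o/ meets the environment for rule 1 (in an unstressed syllable) → [ə].
/l/ (between /o/ and /i/) is unaffected → [l].
Rule 1 applies to /i/ (between /l/ and /t/: in an unstressed syllable) → [ə].
/t/ stays [t].
/a/ (between /t/ and /l/) occurs in an unstressed syllable → [ə] by rule 1.
/l/ (between /a/ and /t/) is unaffected → [l].
/t/ — not in any rule's target class → [t].
/o/ (between /t/ and /d/) fails the environment for rule 1, so it stays [o].
/d/ (word-final): no rule targets it → [d].

[bələtəlˈtod]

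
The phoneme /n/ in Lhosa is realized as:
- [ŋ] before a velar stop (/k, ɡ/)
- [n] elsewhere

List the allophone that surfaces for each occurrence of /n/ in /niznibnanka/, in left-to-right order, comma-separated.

Occurrence 1 (position 1): no conditioning environment matches → elsewhere allophone [n].
Occurrence 2 (position 4): no conditioning environment matches → elsewhere allophone [n].
Occurrence 3 (position 7): no conditioning environment matches → elsewhere allophone [n].
Occurrence 4 (position 9): before a velar stop → [ŋ].

[n], [n], [n], [ŋ]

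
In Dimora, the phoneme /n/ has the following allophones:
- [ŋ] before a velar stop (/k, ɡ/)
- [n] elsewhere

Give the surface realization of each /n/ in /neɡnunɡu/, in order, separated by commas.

Occurrence 1 (position 1): no conditioning environment matches → elsewhere allophone [n].
Occurrence 2 (position 4): no conditioning environment matches → elsewhere allophone [n].
Occurrence 3 (position 6): before a velar stop → [ŋ].

[n], [n], [ŋ]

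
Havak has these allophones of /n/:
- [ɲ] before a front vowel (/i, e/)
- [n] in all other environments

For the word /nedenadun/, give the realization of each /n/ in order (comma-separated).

[ɲ], [n], [n]

Occurrence 1 (position 1): before a front vowel (/i, e/) → [ɲ].
Occurrence 2 (position 5): no conditioning environment matches → elsewhere allophone [n].
Occurrence 3 (position 9): no conditioning environment matches → elsewhere allophone [n].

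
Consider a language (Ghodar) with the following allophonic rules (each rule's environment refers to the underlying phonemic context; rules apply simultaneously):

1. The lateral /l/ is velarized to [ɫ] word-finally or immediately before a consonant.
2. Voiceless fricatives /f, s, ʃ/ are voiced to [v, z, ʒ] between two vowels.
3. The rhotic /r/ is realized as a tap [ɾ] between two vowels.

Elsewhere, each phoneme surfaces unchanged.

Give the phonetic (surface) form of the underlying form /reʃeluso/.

/r/ (word-initial) is in the target of rule 3 but the environment (between two vowels) is not met → [r].
/e/ — not in any rule's target class → [e].
/ʃ/ (between /e/ and /e/) occurs between two vowels → [ʒ] by rule 2.
/e/ — not in any rule's target class → [e].
/l/ — between /e/ and /u/; rule 1 does not apply here → [l].
/u/ stays [u].
Rule 2 applies to /s/ (between /u/ and /o/: between two vowels) → [z].
/o/ (word-final) is unaffected → [o].

[reʒeluzo]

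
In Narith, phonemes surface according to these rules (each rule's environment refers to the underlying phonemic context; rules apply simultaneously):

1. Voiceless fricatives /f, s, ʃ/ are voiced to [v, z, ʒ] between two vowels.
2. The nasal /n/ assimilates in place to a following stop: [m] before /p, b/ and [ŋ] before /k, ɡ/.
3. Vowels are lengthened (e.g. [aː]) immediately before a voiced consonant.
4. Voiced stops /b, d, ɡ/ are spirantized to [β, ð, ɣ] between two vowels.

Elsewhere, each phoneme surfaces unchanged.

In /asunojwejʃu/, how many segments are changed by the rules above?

Segments that undergo a rule: /s/ → [z] (rule 1); /u/ → [uː] (rule 3); /o/ → [oː] (rule 3); /e/ → [eː] (rule 3).
All other segments surface unchanged.

4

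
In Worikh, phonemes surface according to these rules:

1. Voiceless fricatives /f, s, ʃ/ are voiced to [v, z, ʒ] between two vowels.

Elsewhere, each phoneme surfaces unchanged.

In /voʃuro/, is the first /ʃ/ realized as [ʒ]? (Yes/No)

/ʃ/ — between /o/ and /u/, between two vowels — surfaces as [ʒ] (rule 1).
The actual realization is [ʒ], which matches [ʒ].

Yes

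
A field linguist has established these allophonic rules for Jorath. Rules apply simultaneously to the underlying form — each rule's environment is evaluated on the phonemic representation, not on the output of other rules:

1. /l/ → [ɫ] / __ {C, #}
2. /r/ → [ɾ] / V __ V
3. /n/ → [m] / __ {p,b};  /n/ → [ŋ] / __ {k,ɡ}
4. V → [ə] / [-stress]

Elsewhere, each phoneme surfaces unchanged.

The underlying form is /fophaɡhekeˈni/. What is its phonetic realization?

/f/ stays [f].
/o/ (between /f/ and /p/) occurs in an unstressed syllable → [ə] by rule 4.
/p/ — not in any rule's target class → [p].
/h/ stays [h].
/a/ — between /h/ and /ɡ/, in an unstressed syllable — surfaces as [ə] (rule 4).
/ɡ/ stays [ɡ].
/h/ — not in any rule's target class → [h].
/e/ meets the environment for rule 4 (in an unstressed syllable) → [ə].
/k/ (between /e/ and /e/): no rule targets it → [k].
Rule 4 applies to /e/ (between /k/ and /n/: in an unstressed syllable) → [ə].
/n/ (between /e/ and /i/): rule 3 targets it, but not before a labial or velar stop → unchanged [n].
/i/ (word-final) is in the target of rule 4 but the environment (in an unstressed syllable) is not met → [i].

[fəphəɡhəkəˈni]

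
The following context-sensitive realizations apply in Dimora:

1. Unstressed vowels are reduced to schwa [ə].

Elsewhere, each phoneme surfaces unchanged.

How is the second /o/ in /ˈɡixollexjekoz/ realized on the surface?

[ə]

/o/ (between /k/ and /z/): in an unstressed syllable, so rule 1 applies → [ə].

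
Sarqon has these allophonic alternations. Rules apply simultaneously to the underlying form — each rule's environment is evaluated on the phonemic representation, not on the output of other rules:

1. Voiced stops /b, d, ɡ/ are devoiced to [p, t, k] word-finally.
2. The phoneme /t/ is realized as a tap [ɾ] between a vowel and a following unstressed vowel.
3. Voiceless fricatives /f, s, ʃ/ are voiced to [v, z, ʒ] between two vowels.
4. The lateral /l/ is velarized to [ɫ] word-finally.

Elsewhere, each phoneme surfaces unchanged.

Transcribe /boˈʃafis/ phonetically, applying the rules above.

[boˈʒavis]

/b/ (word-initial): rule 1 targets it, but not word-finally → unchanged [b].
/o/ — not in any rule's target class → [o].
/ʃ/ — between /o/ and /a/, between two vowels — surfaces as [ʒ] (rule 3).
/a/ stays [a].
/f/ (between /a/ and /i/): between two vowels, so rule 3 applies → [v].
/i/ stays [i].
/s/ (word-final) is in the target of rule 3 but the environment (between two vowels) is not met → [s].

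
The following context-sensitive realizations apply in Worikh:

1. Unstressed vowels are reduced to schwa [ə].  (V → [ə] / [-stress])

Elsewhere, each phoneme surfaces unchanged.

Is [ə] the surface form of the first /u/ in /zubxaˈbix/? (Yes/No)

Yes

/u/ (between /z/ and /b/): in an unstressed syllable, so rule 1 applies → [ə].
The actual realization is [ə], which matches [ə].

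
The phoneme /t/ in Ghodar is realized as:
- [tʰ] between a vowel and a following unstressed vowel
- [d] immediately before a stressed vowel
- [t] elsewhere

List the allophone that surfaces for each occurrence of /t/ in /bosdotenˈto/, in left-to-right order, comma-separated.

Occurrence 1 (position 6): between a vowel and a following unstressed vowel → [tʰ].
Occurrence 2 (position 9): immediately before a stressed vowel → [d].

[tʰ], [d]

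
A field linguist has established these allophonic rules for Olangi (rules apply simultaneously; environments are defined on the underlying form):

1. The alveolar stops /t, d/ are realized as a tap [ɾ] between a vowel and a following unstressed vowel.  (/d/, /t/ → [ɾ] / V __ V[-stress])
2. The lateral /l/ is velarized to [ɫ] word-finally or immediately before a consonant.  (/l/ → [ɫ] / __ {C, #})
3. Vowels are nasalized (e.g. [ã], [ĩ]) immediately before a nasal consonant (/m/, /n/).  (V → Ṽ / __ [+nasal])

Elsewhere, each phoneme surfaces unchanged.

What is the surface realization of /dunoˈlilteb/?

[dũnoˈliɫteb]

/d/ (word-initial) fails the environment for rule 1, so it stays [d].
/u/ meets the environment for rule 3 (before a nasal consonant) → [ũ].
/n/ (between /u/ and /o/) is unaffected → [n].
/o/ — between /n/ and /l/; rule 3 does not apply here → [o].
/l/ (between /o/ and /i/) fails the environment for rule 2, so it stays [l].
/i/ — between /l/ and /l/; rule 3 does not apply here → [i].
Rule 2 applies to /l/ (between /i/ and /t/: word-finally or immediately before a consonant) → [ɫ].
/t/ (between /l/ and /e/) is in the target of rule 1 but the environment (between a vowel and a following unstressed vowel) is not met → [t].
/e/ — between /t/ and /b/; rule 3 does not apply here → [e].
/b/ (word-final) is unaffected → [b].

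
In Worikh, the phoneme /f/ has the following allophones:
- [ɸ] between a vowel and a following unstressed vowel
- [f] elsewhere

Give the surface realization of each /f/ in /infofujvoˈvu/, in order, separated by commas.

Occurrence 1 (position 3): no conditioning environment matches → elsewhere allophone [f].
Occurrence 2 (position 5): between a vowel and a following unstressed vowel → [ɸ].

[f], [ɸ]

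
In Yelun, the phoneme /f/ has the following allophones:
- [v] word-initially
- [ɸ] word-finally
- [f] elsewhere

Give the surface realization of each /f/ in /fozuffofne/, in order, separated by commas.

[v], [f], [f], [f]

Occurrence 1 (position 1): word-initially → [v].
Occurrence 2 (position 5): no conditioning environment matches → elsewhere allophone [f].
Occurrence 3 (position 6): no conditioning environment matches → elsewhere allophone [f].
Occurrence 4 (position 8): no conditioning environment matches → elsewhere allophone [f].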